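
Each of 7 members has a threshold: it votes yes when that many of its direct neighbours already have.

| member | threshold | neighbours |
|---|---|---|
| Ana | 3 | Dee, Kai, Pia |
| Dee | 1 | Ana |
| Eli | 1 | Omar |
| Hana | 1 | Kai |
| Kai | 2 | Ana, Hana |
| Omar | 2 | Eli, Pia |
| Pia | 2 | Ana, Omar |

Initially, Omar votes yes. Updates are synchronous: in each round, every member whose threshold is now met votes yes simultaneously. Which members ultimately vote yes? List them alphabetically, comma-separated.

Eli, Omar

Round 1 — Omar votes yes (initial).
Round 2 — checking thresholds:
  Eli: 1 of 1 neighbours ≥ 1, votes yes.
  Pia: 1 of 2 neighbours < 2, holds.
Round 3 — no new yes votes; cascade stops.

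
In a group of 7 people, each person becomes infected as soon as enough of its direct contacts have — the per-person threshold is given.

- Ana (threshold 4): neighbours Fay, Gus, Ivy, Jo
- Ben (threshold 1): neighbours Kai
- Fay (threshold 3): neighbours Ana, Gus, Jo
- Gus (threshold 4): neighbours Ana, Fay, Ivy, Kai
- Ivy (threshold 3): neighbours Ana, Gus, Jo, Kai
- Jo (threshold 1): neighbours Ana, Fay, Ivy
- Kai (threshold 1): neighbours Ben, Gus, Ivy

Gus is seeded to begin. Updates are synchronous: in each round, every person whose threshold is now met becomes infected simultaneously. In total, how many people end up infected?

Round 1 — Gus becomes infected (initial).
Round 2 — checking thresholds:
  Ana: 1 of 4 neighbours < 4, below threshold.
  Fay: 1 of 3 neighbours < 3, below threshold.
  Ivy: 1 of 4 neighbours < 3, below threshold.
  Kai: 1 of 3 neighbours ≥ 1, becomes infected.
Round 3 — checking thresholds:
  Ana: 1 of 4 neighbours < 4, below threshold.
  Ben: 1 of 1 neighbours ≥ 1, becomes infected.
  Fay: 1 of 3 neighbours < 3, below threshold.
  Ivy: 2 of 4 neighbours < 3, below threshold.
Round 4 — no new infections; cascade stops.

3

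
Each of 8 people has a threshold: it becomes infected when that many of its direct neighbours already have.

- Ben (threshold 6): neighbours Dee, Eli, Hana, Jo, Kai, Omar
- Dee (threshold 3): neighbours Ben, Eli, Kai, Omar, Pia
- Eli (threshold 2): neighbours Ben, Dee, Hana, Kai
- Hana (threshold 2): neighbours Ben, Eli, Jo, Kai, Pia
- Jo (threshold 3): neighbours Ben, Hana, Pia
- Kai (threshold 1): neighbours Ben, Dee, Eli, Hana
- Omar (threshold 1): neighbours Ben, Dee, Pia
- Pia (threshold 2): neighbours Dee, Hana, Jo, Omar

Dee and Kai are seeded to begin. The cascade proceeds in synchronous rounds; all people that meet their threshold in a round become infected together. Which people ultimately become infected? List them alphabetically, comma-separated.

Dee, Eli, Hana, Kai, Omar, Pia

Round 1 — Dee, Kai become infected (initial).
Round 2 — checking thresholds:
  Ben: 2 of 6 neighbours < 6, below threshold.
  Eli: 2 of 4 neighbours ≥ 2, becomes infected.
  Hana: 1 of 5 neighbours < 2, below threshold.
  Omar: 1 of 3 neighbours ≥ 1, becomes infected.
  Pia: 1 of 4 neighbours < 2, below threshold.
Round 3 — checking thresholds:
  Ben: 4 of 6 neighbours < 6, below threshold.
  Hana: 2 of 5 neighbours ≥ 2, becomes infected.
  Pia: 2 of 4 neighbours ≥ 2, becomes infected.
Round 4 — no new infections; cascade stops.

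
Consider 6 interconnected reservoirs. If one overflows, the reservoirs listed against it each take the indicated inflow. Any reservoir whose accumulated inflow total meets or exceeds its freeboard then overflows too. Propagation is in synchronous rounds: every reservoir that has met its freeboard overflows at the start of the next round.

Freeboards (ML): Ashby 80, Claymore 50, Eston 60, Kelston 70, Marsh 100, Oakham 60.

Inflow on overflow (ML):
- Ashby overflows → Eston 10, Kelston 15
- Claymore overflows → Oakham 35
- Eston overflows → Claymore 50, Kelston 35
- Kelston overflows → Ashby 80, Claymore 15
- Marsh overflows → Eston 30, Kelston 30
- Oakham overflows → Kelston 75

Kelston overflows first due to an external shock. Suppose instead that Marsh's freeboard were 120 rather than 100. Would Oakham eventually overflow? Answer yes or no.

no

With Marsh's freeboard at 120:
Round 1 — Kelston overflows (initial).
  Ashby: +80 → 80 ≥ 80
  Claymore: +15 → 15 < 50
Round 2 — Ashby overflows.
  Eston: +10 → 10 < 60
No further overflows.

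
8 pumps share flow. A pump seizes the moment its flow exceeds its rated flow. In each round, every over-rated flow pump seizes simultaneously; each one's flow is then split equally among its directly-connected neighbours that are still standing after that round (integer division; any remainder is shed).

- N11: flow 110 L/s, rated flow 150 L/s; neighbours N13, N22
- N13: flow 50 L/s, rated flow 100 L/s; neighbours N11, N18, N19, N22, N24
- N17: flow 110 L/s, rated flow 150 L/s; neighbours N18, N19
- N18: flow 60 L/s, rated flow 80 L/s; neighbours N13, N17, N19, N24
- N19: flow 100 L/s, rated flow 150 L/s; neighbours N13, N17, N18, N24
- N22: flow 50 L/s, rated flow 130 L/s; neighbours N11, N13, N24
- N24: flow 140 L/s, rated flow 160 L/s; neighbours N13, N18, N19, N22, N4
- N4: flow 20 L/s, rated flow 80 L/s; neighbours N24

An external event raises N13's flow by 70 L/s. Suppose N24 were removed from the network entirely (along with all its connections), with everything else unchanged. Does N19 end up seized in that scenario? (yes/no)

With N24 removed:
Round 1 — N13 at 120 > 100. N13 seizes.
  N13 sheds 120 L/s to N11, N18, N19, N22: 30 each.
    N11: 110+30 = 140 ≤ 150
    N18: 60+30 = 90 > 80
    N19: 100+30 = 130 ≤ 150
    N22: 50+30 = 80 ≤ 130
Round 2 — N18 seizes.
  N18 sheds 90 L/s to N17, N19: 45 each.
    N17: 110+45 = 155 > 150
    N19: 130+45 = 175 > 150
Round 3 — N17, N19 seize.
  N17 sheds 155 L/s: no online neighbours, lost.
  N19 sheds 175 L/s: no online neighbours, lost.
No further seizures.

yes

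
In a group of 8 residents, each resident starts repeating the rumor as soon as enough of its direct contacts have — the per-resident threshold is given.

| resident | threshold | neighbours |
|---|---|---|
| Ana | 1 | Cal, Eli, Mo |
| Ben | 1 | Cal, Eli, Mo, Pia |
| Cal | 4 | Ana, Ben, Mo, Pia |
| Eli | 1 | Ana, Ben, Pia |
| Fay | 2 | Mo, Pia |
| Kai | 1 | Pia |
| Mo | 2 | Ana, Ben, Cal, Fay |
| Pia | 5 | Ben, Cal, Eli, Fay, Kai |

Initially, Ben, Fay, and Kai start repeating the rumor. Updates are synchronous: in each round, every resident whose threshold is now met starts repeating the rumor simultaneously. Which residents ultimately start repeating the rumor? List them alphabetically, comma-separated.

Round 1 — Ben, Fay, Kai start repeating the rumor (initial).
Round 2 — checking thresholds:
  Cal: 1 of 4 neighbours < 4, not yet.
  Eli: 1 of 3 neighbours ≥ 1, starts repeating the rumor.
  Mo: 2 of 4 neighbours ≥ 2, starts repeating the rumor.
  Pia: 3 of 5 neighbours < 5, not yet.
Round 3 — checking thresholds:
  Ana: 2 of 3 neighbours ≥ 1, starts repeating the rumor.
  Cal: 2 of 4 neighbours < 4, not yet.
  Pia: 4 of 5 neighbours < 5, not yet.
Round 4 — no new spreads; cascade stops.

Ana, Ben, Eli, Fay, Kai, Mo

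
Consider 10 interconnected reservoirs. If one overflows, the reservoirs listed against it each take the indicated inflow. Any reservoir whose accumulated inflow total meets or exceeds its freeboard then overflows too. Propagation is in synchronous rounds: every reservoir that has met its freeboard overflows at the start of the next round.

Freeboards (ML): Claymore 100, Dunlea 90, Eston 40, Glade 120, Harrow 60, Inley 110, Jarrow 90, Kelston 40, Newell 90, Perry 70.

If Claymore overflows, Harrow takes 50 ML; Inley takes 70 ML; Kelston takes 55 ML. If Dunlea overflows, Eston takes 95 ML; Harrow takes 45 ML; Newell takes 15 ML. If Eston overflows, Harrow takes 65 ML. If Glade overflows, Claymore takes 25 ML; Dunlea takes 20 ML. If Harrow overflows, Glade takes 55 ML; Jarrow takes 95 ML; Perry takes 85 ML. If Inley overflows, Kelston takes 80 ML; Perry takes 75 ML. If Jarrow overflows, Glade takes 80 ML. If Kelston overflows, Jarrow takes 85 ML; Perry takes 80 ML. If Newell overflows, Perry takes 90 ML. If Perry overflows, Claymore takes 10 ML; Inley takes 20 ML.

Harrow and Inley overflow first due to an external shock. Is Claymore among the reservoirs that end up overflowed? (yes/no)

Round 1 — Harrow, Inley overflow (initial).
  Glade: +55 → 55 < 120
  Jarrow: +95 → 95 ≥ 90
  Kelston: +80 → 80 ≥ 40
  Perry: +85+75 → 160 ≥ 70
Round 2 — Jarrow, Kelston, Perry overflow.
  Claymore: +10 → 10 < 100
  Glade: +80 → 135 ≥ 120
Round 3 — Glade overflows.
  Claymore: +25 → 35 < 100
  Dunlea: +20 → 20 < 90
No further overflows.

no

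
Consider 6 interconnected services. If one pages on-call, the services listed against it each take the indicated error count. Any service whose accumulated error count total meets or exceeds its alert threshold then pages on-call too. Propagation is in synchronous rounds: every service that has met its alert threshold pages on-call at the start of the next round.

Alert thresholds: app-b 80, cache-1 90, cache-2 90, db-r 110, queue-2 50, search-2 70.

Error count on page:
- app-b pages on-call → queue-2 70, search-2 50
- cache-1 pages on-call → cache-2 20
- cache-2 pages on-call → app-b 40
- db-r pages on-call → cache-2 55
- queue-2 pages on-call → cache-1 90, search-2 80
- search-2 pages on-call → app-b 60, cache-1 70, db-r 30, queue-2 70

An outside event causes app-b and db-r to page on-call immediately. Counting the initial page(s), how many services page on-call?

5

Round 1 — app-b, db-r page on-call (initial).
  cache-2: +55 → 55 < 90
  queue-2: +70 → 70 ≥ 50
  search-2: +50 → 50 < 70
Round 2 — queue-2 pages on-call.
  cache-1: +90 → 90 ≥ 90
  search-2: +80 → 130 ≥ 70
Round 3 — cache-1, search-2 page on-call.
  cache-2: +20 → 75 < 90
No further pages.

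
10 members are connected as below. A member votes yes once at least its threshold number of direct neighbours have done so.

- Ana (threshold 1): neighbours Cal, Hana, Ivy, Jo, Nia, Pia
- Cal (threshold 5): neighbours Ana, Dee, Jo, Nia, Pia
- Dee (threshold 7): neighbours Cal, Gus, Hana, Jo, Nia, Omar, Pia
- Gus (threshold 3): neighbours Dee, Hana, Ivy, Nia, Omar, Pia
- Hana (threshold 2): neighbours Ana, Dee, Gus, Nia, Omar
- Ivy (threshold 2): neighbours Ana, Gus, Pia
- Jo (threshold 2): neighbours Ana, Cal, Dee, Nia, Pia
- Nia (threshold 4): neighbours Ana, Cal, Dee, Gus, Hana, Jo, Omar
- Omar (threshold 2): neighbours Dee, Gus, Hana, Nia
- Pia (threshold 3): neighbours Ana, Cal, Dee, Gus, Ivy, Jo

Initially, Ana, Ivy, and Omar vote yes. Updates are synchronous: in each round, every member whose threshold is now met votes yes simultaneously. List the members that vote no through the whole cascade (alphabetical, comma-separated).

Round 1 — Ana, Ivy, Omar vote yes (initial).
Round 2 — checking thresholds:
  Cal: 1 of 5 neighbours < 5, below threshold.
  Dee: 1 of 7 neighbours < 7, below threshold.
  Gus: 2 of 6 neighbours < 3, below threshold.
  Hana: 2 of 5 neighbours ≥ 2, votes yes.
  Jo: 1 of 5 neighbours < 2, below threshold.
  Nia: 2 of 7 neighbours < 4, below threshold.
  Pia: 2 of 6 neighbours < 3, below threshold.
Round 3 — checking thresholds:
  Cal: 1 of 5 neighbours < 5, below threshold.
  Dee: 2 of 7 neighbours < 7, below threshold.
  Gus: 3 of 6 neighbours ≥ 3, votes yes.
  Jo: 1 of 5 neighbours < 2, below threshold.
  Nia: 3 of 7 neighbours < 4, below threshold.
  Pia: 2 of 6 neighbours < 3, below threshold.
Round 4 — checking thresholds:
  Cal: 1 of 5 neighbours < 5, below threshold.
  Dee: 3 of 7 neighbours < 7, below threshold.
  Jo: 1 of 5 neighbours < 2, below threshold.
  Nia: 4 of 7 neighbours ≥ 4, votes yes.
  Pia: 3 of 6 neighbours ≥ 3, votes yes.
Round 5 — checking thresholds:
  Cal: 3 of 5 neighbours < 5, below threshold.
  Dee: 5 of 7 neighbours < 7, below threshold.
  Jo: 3 of 5 neighbours ≥ 2, votes yes.
Round 6 — no new yes votes; cascade stops.

Cal, Dee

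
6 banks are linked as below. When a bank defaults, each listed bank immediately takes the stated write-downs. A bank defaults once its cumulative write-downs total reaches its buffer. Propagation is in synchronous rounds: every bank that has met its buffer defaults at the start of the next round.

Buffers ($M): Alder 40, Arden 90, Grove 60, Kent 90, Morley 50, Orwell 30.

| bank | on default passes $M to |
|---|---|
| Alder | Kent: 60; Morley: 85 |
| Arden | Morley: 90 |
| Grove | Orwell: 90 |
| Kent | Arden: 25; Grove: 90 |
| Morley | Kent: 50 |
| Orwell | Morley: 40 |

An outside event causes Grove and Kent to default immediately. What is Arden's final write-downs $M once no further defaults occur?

Round 1 — Grove, Kent default (initial).
  Arden: +25 → 25 < 90
  Orwell: +90 → 90 ≥ 30
Round 2 — Orwell defaults.
  Morley: +40 → 40 < 50
No further defaults.

25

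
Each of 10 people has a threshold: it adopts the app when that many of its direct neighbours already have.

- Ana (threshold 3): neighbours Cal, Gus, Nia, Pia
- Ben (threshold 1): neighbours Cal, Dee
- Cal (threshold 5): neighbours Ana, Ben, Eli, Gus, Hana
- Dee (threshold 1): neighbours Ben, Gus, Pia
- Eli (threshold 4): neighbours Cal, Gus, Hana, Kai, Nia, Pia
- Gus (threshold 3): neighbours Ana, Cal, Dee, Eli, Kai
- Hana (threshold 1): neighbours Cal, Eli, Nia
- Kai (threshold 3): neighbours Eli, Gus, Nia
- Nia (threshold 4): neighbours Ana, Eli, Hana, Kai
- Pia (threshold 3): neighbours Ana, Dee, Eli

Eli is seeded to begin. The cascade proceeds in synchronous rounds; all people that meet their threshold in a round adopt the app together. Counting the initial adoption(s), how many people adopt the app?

2

Round 1 — Eli adopts the app (initial).
Round 2 — checking thresholds:
  Cal: 1 of 5 neighbours < 5, holds.
  Gus: 1 of 5 neighbours < 3, holds.
  Hana: 1 of 3 neighbours ≥ 1, adopts the app.
  Kai: 1 of 3 neighbours < 3, holds.
  Nia: 1 of 4 neighbours < 4, holds.
  Pia: 1 of 3 neighbours < 3, holds.
Round 3 — no new adoptions; cascade stops.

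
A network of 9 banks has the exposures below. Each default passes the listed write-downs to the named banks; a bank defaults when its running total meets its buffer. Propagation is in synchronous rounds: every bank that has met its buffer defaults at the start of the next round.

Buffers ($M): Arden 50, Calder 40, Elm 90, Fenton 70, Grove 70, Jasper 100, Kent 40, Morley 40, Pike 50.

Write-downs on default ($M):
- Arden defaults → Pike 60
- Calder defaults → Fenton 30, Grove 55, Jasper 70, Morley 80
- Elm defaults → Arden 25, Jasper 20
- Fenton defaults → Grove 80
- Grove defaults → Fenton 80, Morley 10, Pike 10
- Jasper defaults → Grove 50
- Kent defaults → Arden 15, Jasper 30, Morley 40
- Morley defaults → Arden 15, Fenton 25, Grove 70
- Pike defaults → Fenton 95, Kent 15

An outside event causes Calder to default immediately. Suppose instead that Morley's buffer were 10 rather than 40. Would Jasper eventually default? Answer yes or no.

With Morley's buffer at 10:
Round 1 — Calder defaults (initial).
  Fenton: +30 → 30 < 70
  Grove: +55 → 55 < 70
  Jasper: +70 → 70 < 100
  Morley: +80 → 80 ≥ 10
Round 2 — Morley defaults.
  Arden: +15 → 15 < 50
  Fenton: +25 → 55 < 70
  Grove: +70 → 125 ≥ 70
Round 3 — Grove defaults.
  Fenton: +80 → 135 ≥ 70
  Pike: +10 → 10 < 50
Round 4 — Fenton defaults.
No further defaults.

no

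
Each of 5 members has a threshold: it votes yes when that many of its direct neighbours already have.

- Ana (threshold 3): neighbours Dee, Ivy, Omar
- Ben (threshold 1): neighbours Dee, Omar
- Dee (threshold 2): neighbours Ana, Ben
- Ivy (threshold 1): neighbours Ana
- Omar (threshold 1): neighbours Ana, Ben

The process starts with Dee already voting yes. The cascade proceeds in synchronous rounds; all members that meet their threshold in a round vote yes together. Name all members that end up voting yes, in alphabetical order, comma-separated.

Ben, Dee, Omar

Round 1 — Dee votes yes (initial).
Round 2 — checking thresholds:
  Ana: 1 of 3 neighbours < 3, below threshold.
  Ben: 1 of 2 neighbours ≥ 1, votes yes.
Round 3 — checking thresholds:
  Ana: 1 of 3 neighbours < 3, below threshold.
  Omar: 1 of 2 neighbours ≥ 1, votes yes.
Round 4 — no new yes votes; cascade stops.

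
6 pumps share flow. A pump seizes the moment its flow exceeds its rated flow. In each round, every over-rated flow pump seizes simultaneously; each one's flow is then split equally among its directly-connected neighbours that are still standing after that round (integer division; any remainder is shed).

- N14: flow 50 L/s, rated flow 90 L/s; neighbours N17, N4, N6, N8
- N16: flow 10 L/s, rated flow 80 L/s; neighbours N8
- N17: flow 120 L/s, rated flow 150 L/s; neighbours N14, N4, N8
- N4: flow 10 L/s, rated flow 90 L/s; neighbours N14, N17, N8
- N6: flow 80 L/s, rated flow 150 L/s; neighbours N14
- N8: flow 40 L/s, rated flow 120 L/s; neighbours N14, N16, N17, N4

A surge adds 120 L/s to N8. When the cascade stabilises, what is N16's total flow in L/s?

Round 1 — N8 at 160 > 120. N8 seizes.
  N8 sheds 160 L/s to N14, N16, N17, N4: 40 each.
    N14: 50+40 = 90 ≤ 90
    N16: 10+40 = 50 ≤ 80
    N17: 120+40 = 160 > 150
    N4: 10+40 = 50 ≤ 90
Round 2 — N17 seizes.
  N17 sheds 160 L/s to N14, N4: 80 each.
    N14: 90+80 = 170 > 90
    N4: 50+80 = 130 > 90
Round 3 — N14, N4 seize.
  N14 sheds 170 L/s to N6: 170 each.
    N6: 80+170 = 250 > 150
  N4 sheds 130 L/s: no online neighbours, lost.
Round 4 — N6 seizes.
  N6 sheds 250 L/s: no online neighbours, lost.
No further seizures.

50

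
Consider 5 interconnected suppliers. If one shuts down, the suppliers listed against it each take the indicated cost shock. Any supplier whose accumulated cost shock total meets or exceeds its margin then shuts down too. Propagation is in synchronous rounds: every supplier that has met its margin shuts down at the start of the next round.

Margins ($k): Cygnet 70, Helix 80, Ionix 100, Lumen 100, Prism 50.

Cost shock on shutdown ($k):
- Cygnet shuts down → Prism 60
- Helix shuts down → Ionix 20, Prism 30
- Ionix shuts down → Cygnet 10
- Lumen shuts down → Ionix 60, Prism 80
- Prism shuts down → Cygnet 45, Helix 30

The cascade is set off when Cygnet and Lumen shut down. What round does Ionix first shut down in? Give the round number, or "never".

Round 1 — Cygnet, Lumen shut down (initial).
  Ionix: +60 → 60 < 100
  Prism: +60+80 → 140 ≥ 50
Round 2 — Prism shuts down.
  Helix: +30 → 30 < 80
No further shutdowns.

never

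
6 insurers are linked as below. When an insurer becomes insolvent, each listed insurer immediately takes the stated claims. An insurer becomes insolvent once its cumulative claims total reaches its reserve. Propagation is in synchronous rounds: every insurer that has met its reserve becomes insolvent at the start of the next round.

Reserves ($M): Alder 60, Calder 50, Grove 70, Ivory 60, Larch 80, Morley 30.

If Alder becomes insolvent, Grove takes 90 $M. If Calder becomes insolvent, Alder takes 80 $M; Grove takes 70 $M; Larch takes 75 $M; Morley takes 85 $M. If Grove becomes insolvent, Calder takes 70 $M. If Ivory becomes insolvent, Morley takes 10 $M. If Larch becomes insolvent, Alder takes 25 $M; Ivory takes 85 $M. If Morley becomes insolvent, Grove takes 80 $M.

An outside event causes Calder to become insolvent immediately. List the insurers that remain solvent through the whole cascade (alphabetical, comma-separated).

Ivory, Larch

Round 1 — Calder becomes insolvent (initial).
  Alder: +80 → 80 ≥ 60
  Grove: +70 → 70 ≥ 70
  Larch: +75 → 75 < 80
  Morley: +85 → 85 ≥ 30
Round 2 — Alder, Grove, Morley become insolvent.
No further insolvencies.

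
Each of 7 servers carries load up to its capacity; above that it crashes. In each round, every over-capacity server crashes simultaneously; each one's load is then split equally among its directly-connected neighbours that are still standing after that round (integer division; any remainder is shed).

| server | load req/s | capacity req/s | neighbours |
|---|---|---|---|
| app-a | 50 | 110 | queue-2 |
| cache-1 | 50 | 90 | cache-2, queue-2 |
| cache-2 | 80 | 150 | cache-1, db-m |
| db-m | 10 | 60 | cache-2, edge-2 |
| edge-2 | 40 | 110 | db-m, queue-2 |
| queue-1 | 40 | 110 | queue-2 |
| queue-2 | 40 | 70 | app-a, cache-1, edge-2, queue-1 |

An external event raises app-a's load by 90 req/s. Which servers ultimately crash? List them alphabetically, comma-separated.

Round 1 — app-a at 140 > 110. app-a crashes.
  app-a sheds 140 req/s to queue-2: 140 each.
    queue-2: 40+140 = 180 > 70
Round 2 — queue-2 crashes.
  queue-2 sheds 180 req/s to cache-1, edge-2, queue-1: 60 each.
    cache-1: 50+60 = 110 > 90
    edge-2: 40+60 = 100 ≤ 110
    queue-1: 40+60 = 100 ≤ 110
Round 3 — cache-1 crashes.
  cache-1 sheds 110 req/s to cache-2: 110 each.
    cache-2: 80+110 = 190 > 150
Round 4 — cache-2 crashes.
  cache-2 sheds 190 req/s to db-m: 190 each.
    db-m: 10+190 = 200 > 60
Round 5 — db-m crashes.
  db-m sheds 200 req/s to edge-2: 200 each.
    edge-2: 100+200 = 300 > 110
Round 6 — edge-2 crashes.
  edge-2 sheds 300 req/s: no online neighbours, lost.
No further crashes.

app-a, cache-1, cache-2, db-m, edge-2, queue-2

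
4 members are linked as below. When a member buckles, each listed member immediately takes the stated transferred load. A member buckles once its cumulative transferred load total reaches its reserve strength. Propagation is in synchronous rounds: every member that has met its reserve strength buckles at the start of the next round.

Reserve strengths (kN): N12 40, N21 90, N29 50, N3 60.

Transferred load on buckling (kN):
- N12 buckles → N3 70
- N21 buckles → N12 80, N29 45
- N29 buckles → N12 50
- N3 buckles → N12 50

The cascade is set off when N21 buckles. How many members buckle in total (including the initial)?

3

Round 1 — N21 buckles (initial).
  N12: +80 → 80 ≥ 40
  N29: +45 → 45 < 50
Round 2 — N12 buckles.
  N3: +70 → 70 ≥ 60
Round 3 — N3 buckles.
No further bucklings.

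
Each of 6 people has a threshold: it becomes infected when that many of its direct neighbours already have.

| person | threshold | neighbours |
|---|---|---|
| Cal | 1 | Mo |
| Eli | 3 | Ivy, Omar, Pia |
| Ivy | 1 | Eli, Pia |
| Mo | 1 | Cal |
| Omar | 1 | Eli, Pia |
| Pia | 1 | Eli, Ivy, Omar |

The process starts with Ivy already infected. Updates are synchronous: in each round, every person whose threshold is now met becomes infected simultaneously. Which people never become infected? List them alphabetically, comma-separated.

Round 1 — Ivy becomes infected (initial).
Round 2 — checking thresholds:
  Eli: 1 of 3 neighbours < 3, holds.
  Pia: 1 of 3 neighbours ≥ 1, becomes infected.
Round 3 — checking thresholds:
  Eli: 2 of 3 neighbours < 3, holds.
  Omar: 1 of 2 neighbours ≥ 1, becomes infected.
Round 4 — checking thresholds:
  Eli: 3 of 3 neighbours ≥ 3, becomes infected.
Round 5 — no new infections; cascade stops.

Cal, Mo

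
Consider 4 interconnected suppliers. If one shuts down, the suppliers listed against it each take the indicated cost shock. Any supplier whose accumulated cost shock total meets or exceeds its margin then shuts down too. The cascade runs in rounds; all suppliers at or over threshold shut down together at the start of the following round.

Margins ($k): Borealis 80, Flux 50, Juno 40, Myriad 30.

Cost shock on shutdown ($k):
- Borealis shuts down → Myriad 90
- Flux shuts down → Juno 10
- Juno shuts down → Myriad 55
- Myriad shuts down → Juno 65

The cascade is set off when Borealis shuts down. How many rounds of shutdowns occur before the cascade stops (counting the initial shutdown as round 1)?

Round 1 — Borealis shuts down (initial).
  Myriad: +90 → 90 ≥ 30
Round 2 — Myriad shuts down.
  Juno: +65 → 65 ≥ 40
Round 3 — Juno shuts down.
No further shutdowns.

3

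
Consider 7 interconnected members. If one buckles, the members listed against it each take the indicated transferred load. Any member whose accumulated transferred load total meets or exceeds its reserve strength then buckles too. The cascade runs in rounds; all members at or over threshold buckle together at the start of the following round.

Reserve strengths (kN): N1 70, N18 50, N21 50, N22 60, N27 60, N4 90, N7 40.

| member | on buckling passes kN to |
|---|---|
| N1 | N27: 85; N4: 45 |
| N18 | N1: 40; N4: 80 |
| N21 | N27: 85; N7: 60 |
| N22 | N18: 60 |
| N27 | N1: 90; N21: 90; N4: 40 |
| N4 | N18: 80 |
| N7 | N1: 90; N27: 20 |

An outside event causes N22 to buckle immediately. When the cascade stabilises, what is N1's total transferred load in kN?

40

Round 1 — N22 buckles (initial).
  N18: +60 → 60 ≥ 50
Round 2 — N18 buckles.
  N1: +40 → 40 < 70
  N4: +80 → 80 < 90
No further bucklings.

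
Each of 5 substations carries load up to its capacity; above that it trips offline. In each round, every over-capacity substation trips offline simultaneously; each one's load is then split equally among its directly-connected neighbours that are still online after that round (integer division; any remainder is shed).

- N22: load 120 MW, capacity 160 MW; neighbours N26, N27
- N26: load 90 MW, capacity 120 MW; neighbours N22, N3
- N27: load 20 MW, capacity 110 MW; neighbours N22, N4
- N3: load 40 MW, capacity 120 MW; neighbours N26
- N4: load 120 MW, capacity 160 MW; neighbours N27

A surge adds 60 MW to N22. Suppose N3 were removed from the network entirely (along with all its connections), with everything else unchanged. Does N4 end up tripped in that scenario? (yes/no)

With N3 removed:
Round 1 — N22 at 180 > 160. N22 trips offline.
  N22 sheds 180 MW to N26, N27: 90 each.
    N26: 90+90 = 180 > 120
    N27: 20+90 = 110 ≤ 110
Round 2 — N26 trips offline.
  N26 sheds 180 MW: no online neighbours, lost.
No further trips.

no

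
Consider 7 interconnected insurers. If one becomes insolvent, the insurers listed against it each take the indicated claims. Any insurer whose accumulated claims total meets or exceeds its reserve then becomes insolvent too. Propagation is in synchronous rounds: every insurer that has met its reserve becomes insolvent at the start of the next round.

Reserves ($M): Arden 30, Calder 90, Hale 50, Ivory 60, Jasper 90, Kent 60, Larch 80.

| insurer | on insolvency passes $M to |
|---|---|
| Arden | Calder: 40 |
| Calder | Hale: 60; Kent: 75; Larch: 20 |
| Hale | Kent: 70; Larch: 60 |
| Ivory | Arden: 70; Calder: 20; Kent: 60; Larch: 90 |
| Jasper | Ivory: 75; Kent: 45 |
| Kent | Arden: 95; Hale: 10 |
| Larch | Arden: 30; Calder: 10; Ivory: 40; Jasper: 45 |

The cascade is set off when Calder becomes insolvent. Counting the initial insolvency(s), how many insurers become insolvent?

Round 1 — Calder becomes insolvent (initial).
  Hale: +60 → 60 ≥ 50
  Kent: +75 → 75 ≥ 60
  Larch: +20 → 20 < 80
Round 2 — Hale, Kent become insolvent.
  Arden: +95 → 95 ≥ 30
  Larch: +60 → 80 ≥ 80
Round 3 — Arden, Larch become insolvent.
  Ivory: +40 → 40 < 60
  Jasper: +45 → 45 < 90
No further insolvencies.

5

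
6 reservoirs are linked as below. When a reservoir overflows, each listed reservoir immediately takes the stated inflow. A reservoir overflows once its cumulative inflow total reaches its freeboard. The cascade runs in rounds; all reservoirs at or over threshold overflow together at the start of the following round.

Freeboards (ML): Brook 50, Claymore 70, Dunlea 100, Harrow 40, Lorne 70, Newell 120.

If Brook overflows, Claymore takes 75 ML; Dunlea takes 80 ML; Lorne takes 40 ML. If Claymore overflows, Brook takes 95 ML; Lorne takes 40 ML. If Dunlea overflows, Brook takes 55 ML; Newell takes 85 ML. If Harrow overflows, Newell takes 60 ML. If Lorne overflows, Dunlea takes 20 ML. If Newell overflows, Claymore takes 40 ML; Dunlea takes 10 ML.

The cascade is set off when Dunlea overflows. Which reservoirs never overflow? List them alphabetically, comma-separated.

Round 1 — Dunlea overflows (initial).
  Brook: +55 → 55 ≥ 50
  Newell: +85 → 85 < 120
Round 2 — Brook overflows.
  Claymore: +75 → 75 ≥ 70
  Lorne: +40 → 40 < 70
Round 3 — Claymore overflows.
  Lorne: +40 → 80 ≥ 70
Round 4 — Lorne overflows.
No further overflows.

Harrow, Newell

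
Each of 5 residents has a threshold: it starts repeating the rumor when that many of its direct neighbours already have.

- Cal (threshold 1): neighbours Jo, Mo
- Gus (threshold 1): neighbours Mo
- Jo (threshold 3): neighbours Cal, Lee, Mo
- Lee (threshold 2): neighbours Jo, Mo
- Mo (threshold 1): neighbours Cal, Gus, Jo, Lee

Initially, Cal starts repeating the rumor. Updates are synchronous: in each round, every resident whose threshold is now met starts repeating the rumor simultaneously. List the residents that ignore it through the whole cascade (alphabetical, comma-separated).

Round 1 — Cal starts repeating the rumor (initial).
Round 2 — checking thresholds:
  Jo: 1 of 3 neighbours < 3, below threshold.
  Mo: 1 of 4 neighbours ≥ 1, starts repeating the rumor.
Round 3 — checking thresholds:
  Gus: 1 of 1 neighbours ≥ 1, starts repeating the rumor.
  Jo: 2 of 3 neighbours < 3, below threshold.
  Lee: 1 of 2 neighbours < 2, below threshold.
Round 4 — no new spreads; cascade stops.

Jo, Lee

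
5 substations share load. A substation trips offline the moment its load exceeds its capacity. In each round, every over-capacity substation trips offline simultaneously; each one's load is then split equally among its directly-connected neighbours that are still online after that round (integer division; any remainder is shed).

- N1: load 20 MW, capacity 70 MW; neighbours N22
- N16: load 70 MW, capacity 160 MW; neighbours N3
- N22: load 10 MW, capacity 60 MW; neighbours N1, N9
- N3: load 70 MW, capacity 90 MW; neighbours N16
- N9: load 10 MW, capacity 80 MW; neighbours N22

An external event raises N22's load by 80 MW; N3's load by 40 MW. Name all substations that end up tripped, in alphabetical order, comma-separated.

Round 1 — N22 at 90 > 60; N3 at 110 > 90. N22, N3 trip offline.
  N22 sheds 90 MW to N1, N9: 45 each.
    N1: 20+45 = 65 ≤ 70
    N9: 10+45 = 55 ≤ 80
  N3 sheds 110 MW to N16: 110 each.
    N16: 70+110 = 180 > 160
Round 2 — N16 trips offline.
  N16 sheds 180 MW: no online neighbours, lost.
No further trips.

N16, N22, N3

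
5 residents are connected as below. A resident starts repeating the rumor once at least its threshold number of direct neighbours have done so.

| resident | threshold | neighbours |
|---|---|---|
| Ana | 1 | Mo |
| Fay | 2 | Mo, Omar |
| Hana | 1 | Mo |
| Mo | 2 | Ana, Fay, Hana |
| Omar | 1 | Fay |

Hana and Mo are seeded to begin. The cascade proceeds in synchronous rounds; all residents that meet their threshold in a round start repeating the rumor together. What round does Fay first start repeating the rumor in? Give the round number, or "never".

Round 1 — Hana, Mo start repeating the rumor (initial).
Round 2 — checking thresholds:
  Ana: 1 of 1 neighbours ≥ 1, starts repeating the rumor.
  Fay: 1 of 2 neighbours < 2, not yet.
Round 3 — no new spreads; cascade stops.

never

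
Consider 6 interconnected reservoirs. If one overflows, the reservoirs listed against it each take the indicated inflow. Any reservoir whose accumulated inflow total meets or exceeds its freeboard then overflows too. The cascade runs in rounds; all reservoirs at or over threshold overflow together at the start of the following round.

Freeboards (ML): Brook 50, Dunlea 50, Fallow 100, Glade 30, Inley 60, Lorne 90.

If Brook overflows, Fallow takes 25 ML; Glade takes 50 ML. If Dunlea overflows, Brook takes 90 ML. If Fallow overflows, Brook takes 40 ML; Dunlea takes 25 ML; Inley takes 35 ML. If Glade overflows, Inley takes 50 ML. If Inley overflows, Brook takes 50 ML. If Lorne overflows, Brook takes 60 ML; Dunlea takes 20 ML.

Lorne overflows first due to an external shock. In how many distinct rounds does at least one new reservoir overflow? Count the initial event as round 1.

Round 1 — Lorne overflows (initial).
  Brook: +60 → 60 ≥ 50
  Dunlea: +20 → 20 < 50
Round 2 — Brook overflows.
  Fallow: +25 → 25 < 100
  Glade: +50 → 50 ≥ 30
Round 3 — Glade overflows.
  Inley: +50 → 50 < 60
No further overflows.

3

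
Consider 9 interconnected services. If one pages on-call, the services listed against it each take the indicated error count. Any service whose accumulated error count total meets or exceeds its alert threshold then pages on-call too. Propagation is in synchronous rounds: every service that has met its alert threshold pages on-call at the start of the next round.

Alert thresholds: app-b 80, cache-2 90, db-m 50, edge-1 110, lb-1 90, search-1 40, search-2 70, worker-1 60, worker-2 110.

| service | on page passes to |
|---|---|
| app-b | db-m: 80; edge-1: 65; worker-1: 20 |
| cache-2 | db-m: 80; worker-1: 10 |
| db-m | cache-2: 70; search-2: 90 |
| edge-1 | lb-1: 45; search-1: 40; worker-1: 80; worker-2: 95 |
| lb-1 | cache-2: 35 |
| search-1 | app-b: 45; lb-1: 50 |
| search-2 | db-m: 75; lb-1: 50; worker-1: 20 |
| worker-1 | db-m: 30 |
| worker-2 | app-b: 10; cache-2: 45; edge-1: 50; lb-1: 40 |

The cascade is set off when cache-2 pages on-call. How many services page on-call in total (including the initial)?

3

Round 1 — cache-2 pages on-call (initial).
  db-m: +80 → 80 ≥ 50
  worker-1: +10 → 10 < 60
Round 2 — db-m pages on-call.
  search-2: +90 → 90 ≥ 70
Round 3 — search-2 pages on-call.
  lb-1: +50 → 50 < 90
  worker-1: +20 → 30 < 60
No further pages.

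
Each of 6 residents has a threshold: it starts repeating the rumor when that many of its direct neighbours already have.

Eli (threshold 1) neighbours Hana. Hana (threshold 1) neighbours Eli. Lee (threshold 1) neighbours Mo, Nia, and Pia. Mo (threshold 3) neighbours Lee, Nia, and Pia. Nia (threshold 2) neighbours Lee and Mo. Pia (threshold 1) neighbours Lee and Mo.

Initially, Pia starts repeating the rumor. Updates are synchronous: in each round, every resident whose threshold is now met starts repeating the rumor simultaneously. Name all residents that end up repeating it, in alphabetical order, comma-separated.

Lee, Pia

Round 1 — Pia starts repeating the rumor (initial).
Round 2 — checking thresholds:
  Lee: 1 of 3 neighbours ≥ 1, starts repeating the rumor.
  Mo: 1 of 3 neighbours < 3, not yet.
Round 3 — no new spreads; cascade stops.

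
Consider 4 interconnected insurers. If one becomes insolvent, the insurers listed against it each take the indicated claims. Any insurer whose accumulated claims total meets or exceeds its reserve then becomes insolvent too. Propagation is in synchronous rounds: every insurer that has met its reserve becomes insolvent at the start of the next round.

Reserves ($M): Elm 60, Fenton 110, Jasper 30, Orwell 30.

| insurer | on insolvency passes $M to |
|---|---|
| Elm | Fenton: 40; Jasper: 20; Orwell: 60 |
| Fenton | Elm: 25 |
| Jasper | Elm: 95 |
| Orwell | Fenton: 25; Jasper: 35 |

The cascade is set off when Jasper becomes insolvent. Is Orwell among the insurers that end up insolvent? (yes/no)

yes

Round 1 — Jasper becomes insolvent (initial).
  Elm: +95 → 95 ≥ 60
Round 2 — Elm becomes insolvent.
  Fenton: +40 → 40 < 110
  Orwell: +60 → 60 ≥ 30
Round 3 — Orwell becomes insolvent.
  Fenton: +25 → 65 < 110
No further insolvencies.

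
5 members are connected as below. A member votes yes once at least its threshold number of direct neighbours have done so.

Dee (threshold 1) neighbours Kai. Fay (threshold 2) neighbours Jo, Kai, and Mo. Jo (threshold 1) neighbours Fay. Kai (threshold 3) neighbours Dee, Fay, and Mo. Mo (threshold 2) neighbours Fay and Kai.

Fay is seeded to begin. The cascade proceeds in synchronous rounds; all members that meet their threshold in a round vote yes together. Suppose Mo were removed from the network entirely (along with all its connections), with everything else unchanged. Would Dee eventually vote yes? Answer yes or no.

With Mo removed:
Round 1 — Fay votes yes (initial).
Round 2 — checking thresholds:
  Jo: 1 of 1 neighbours ≥ 1, votes yes.
  Kai: 1 of 2 neighbours < 3, not yet.
Round 3 — no new yes votes; cascade stops.

no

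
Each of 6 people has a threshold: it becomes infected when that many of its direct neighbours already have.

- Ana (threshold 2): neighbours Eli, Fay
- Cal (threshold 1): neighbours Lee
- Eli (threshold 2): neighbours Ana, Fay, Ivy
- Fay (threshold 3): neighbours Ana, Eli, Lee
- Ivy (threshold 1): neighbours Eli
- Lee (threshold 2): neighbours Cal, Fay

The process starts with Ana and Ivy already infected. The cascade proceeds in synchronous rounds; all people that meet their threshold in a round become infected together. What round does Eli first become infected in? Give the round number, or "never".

2

Round 1 — Ana, Ivy become infected (initial).
Round 2 — checking thresholds:
  Eli: 2 of 3 neighbours ≥ 2, becomes infected.
  Fay: 1 of 3 neighbours < 3, not yet.
Round 3 — no new infections; cascade stops.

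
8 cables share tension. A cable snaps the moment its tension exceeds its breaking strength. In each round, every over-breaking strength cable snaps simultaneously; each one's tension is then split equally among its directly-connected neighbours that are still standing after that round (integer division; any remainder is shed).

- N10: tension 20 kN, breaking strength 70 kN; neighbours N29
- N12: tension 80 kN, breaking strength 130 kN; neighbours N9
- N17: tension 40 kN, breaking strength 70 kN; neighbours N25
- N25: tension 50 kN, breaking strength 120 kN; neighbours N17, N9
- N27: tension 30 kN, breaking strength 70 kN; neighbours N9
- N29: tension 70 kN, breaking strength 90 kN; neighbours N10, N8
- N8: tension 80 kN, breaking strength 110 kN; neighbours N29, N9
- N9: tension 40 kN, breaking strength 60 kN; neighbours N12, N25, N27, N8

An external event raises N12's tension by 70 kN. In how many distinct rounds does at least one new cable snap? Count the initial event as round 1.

Round 1 — N12 at 150 > 130. N12 snaps.
  N12 sheds 150 kN to N9: 150 each.
    N9: 40+150 = 190 > 60
Round 2 — N9 snaps.
  N9 sheds 190 kN to N25, N27, N8: 63 each (1 lost).
    N25: 50+63 = 113 ≤ 120
    N27: 30+63 = 93 > 70
    N8: 80+63 = 143 > 110
Round 3 — N27, N8 snap.
  N27 sheds 93 kN: no online neighbours, lost.
  N8 sheds 143 kN to N29: 143 each.
    N29: 70+143 = 213 > 90
Round 4 — N29 snaps.
  N29 sheds 213 kN to N10: 213 each.
    N10: 20+213 = 233 > 70
Round 5 — N10 snaps.
  N10 sheds 233 kN: no online neighbours, lost.
No further breaks.

5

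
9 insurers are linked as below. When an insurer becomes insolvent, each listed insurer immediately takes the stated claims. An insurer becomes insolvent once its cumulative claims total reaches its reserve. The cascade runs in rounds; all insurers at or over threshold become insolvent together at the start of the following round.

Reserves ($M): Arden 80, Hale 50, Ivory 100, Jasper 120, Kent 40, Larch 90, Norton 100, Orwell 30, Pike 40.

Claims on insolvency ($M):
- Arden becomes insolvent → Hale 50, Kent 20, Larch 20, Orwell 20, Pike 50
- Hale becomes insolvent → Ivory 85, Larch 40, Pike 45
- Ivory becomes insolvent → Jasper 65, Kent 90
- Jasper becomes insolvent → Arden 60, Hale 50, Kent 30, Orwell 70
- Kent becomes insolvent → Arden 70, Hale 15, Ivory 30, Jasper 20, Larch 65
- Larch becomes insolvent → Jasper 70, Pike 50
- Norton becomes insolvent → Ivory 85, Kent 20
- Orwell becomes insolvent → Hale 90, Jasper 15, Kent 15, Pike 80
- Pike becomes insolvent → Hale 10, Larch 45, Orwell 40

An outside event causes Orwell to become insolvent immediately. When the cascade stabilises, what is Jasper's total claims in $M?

Round 1 — Orwell becomes insolvent (initial).
  Hale: +90 → 90 ≥ 50
  Jasper: +15 → 15 < 120
  Kent: +15 → 15 < 40
  Pike: +80 → 80 ≥ 40
Round 2 — Hale, Pike become insolvent.
  Ivory: +85 → 85 < 100
  Larch: +40+45 → 85 < 90
No further insolvencies.

15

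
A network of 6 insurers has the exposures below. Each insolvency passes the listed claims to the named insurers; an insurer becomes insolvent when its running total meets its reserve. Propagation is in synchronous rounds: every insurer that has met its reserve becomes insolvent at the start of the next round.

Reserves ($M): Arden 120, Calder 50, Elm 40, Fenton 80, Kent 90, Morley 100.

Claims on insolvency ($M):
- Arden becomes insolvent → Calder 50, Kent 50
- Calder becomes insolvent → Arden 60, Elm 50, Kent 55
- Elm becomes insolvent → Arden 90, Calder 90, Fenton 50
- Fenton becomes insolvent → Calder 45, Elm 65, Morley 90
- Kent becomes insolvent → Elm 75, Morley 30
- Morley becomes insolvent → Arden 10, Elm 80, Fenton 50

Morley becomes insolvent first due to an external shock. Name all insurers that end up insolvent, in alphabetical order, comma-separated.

Round 1 — Morley becomes insolvent (initial).
  Arden: +10 → 10 < 120
  Elm: +80 → 80 ≥ 40
  Fenton: +50 → 50 < 80
Round 2 — Elm becomes insolvent.
  Arden: +90 → 100 < 120
  Calder: +90 → 90 ≥ 50
  Fenton: +50 → 100 ≥ 80
Round 3 — Calder, Fenton become insolvent.
  Arden: +60 → 160 ≥ 120
  Kent: +55 → 55 < 90
Round 4 — Arden becomes insolvent.
  Kent: +50 → 105 ≥ 90
Round 5 — Kent becomes insolvent.
No further insolvencies.

Arden, Calder, Elm, Fenton, Kent, Morley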